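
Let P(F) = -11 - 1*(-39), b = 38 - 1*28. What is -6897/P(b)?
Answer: -6897/28 ≈ -246.32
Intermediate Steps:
b = 10 (b = 38 - 28 = 10)
P(F) = 28 (P(F) = -11 + 39 = 28)
-6897/P(b) = -6897/28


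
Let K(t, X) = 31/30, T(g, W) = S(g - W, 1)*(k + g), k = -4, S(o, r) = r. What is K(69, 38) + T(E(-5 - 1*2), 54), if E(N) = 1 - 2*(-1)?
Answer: 1/30 ≈ 0.033333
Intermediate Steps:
E(N) = 3 (E(N) = 1 + 2 = 3)
T(g, W) = -4 + g (T(g, W) = 1*(-4 + g) = -4 + g)
K(t, X) = 31/30 (K(t, X) = 31*(1/30) = 31/30)
K(69, 38) + T(E(-5 - 1*2), 54) = 31/30 + (-4 + 3) = 31/30 - 1 = 1/30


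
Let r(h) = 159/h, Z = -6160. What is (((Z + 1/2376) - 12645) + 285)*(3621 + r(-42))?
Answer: -318340315097/4752 ≈ -6.6991e+7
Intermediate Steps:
(((Z + 1/2376) - 12645) + 285)*(3621 + r(-42)) = (((-6160 + 1/2376) - 12645) + 285)*(3621 + 159/(-42)) = (((-6160 + 1/2376) - 12645) + 285)*(3621 + 159*(-1/42)) = ((-14636159/2376 - 12645) + 285)*(3621 - 53/14) = (-44680679/2376 + 285)*(50641/14) = -44003519/2376*50641/14 = -318340315097/4752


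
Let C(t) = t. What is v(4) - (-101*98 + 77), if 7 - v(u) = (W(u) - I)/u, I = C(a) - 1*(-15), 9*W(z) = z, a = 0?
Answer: 353939/36 ≈ 9831.6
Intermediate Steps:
W(z) = z/9
I = 15 (I = 0 - 1*(-15) = 0 + 15 = 15)
v(u) = 7 - (-15 + u/9)/u (v(u) = 7 - (u/9 - 1*15)/u = 7 - (u/9 - 15)/u = 7 - (-15 + u/9)/u)
v(4) - (-101*98 + 77) = (62/9 + 15/4) - (-101*98 + 77) = (62/9 + 15*(1/4)) - (-9898 + 77) = (62/9 + 15/4) - 1*(-9821) = 383/36 + 9821 = 353939/36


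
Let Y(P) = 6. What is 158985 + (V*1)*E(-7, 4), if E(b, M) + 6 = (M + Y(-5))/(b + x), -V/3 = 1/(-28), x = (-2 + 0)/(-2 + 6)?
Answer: 2225779/14 ≈ 1.5898e+5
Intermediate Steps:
x = -½ (x = -2/4 = -2*¼ = -½ ≈ -0.50000)
V = 3/28 (V = -3/(-28) = -3*(-1/28) = 3/28 ≈ 0.10714)
E(b, M) = -6 + (6 + M)/(-½ + b) (E(b, M) = -6 + (M + 6)/(b - ½) = -6 + (6 + M)/(-½ + b))
158985 + (V*1)*E(-7, 4) = 158985 + ((3/28)*1)*(2*(9 + 4 - 6*(-7))/(-1 + 2*(-7))) = 158985 + 3*(2*(9 + 4 + 42)/(-1 - 14))/28 = 158985 + 3*(2*55/(-15))/28 = 158985 + 3*(2*(-1/15)*55)/28 = 158985 + (3/28)*(-22/3) = 158985 - 11/14 = 2225779/14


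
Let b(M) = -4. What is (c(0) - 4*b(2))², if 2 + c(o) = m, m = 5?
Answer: 361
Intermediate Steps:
c(o) = 3 (c(o) = -2 + 5 = 3)
(c(0) - 4*b(2))² = (3 - 4*(-4))² = (3 + 16)² = 19² = 361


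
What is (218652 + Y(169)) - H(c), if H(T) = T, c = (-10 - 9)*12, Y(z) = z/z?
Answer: 218881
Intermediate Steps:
Y(z) = 1
c = -228 (c = -19*12 = -228)
(218652 + Y(169)) - H(c) = (218652 + 1) - 1*(-228) = 218653 + 228 = 218881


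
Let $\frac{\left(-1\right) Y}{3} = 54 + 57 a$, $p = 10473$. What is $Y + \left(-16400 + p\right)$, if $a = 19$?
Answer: $-9338$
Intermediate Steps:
$Y = -3411$ ($Y = - 3 \left(54 + 57 \cdot 19\right) = - 3 \left(54 + 1083\right) = \left(-3\right) 1137 = -3411$)
$Y + \left(-16400 + p\right) = -3411 + \left(-16400 + 10473\right) = -3411 - 5927 = -9338$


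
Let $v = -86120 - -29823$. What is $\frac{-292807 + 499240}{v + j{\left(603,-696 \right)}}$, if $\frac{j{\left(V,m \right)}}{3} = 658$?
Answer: $- \frac{206433}{54323} \approx -3.8001$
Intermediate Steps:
$j{\left(V,m \right)} = 1974$ ($j{\left(V,m \right)} = 3 \cdot 658 = 1974$)
$v = -56297$ ($v = -86120 + 29823 = -56297$)
$\frac{-292807 + 499240}{v + j{\left(603,-696 \right)}} = \frac{-292807 + 499240}{-56297 + 1974} = \frac{206433}{-54323} = 206433 \left(- \frac{1}{54323}\right) = - \frac{206433}{54323}$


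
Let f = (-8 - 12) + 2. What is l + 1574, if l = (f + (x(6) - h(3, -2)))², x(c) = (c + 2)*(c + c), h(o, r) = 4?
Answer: 7050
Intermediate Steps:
x(c) = 2*c*(2 + c) (x(c) = (2 + c)*(2*c) = 2*c*(2 + c))
f = -18 (f = -20 + 2 = -18)
l = 5476 (l = (-18 + (2*6*(2 + 6) - 1*4))² = (-18 + (2*6*8 - 4))² = (-18 + (96 - 4))² = (-18 + 92)² = 74² = 5476)
l + 1574 = 5476 + 1574 = 7050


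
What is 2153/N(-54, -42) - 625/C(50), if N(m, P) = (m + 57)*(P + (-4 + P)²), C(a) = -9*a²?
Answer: 13955/37332 ≈ 0.37381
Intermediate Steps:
N(m, P) = (57 + m)*(P + (-4 + P)²)
2153/N(-54, -42) - 625/C(50) = 2153/(57*(-42) + 57*(-4 - 42)² - 42*(-54) - 54*(-4 - 42)²) - 625/((-9*50²)) = 2153/(-2394 + 57*(-46)² + 2268 - 54*(-46)²) - 625/((-9*2500)) = 2153/(-2394 + 57*2116 + 2268 - 54*2116) - 625/(-22500) = 2153/(-2394 + 120612 + 2268 - 114264) - 625*(-1/22500) = 2153/6222 + 1/36 = 13955/37332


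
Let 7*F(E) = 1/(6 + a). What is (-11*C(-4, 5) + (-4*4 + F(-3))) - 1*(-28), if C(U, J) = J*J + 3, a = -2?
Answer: -8287/28 ≈ -295.96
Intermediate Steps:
F(E) = 1/28 (F(E) = 1/(7*(6 - 2)) = (⅐)/4 = (⅐)*(¼) = 1/28)
C(U, J) = 3 + J² (C(U, J) = J² + 3 = 3 + J²)
(-11*C(-4, 5) + (-4*4 + F(-3))) - 1*(-28) = (-11*(3 + 5²) + (-4*4 + 1/28)) - 1*(-28) = (-11*(3 + 25) + (-16 + 1/28)) + 28 = (-11*28 - 447/28) + 28 = (-308 - 447/28) + 28 = -9071/28 + 28 = -8287/28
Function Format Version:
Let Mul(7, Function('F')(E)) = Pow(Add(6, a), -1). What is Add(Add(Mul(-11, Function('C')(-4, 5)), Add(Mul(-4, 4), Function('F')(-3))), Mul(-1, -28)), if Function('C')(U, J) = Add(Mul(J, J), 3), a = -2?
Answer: Rational(-8287, 28) ≈ -295.96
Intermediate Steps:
Function('F')(E) = Rational(1, 28) (Function('F')(E) = Mul(Rational(1, 7), Pow(Add(6, -2), -1)) = Mul(Rational(1, 7), Pow(4, -1)) = Mul(Rational(1, 7), Rational(1, 4)) = Rational(1, 28))
Function('C')(U, J) = Add(3, Pow(J, 2)) (Function('C')(U, J) = Add(Pow(J, 2), 3) = Add(3, Pow(J, 2)))
Add(Add(Mul(-11, Function('C')(-4, 5)), Add(Mul(-4, 4), Function('F')(-3))), Mul(-1, -28)) = Add(Add(Mul(-11, Add(3, Pow(5, 2))), Add(Mul(-4, 4), Rational(1, 28))), Mul(-1, -28)) = Add(Add(Mul(-11, Add(3, 25)), Add(-16, Rational(1, 28))), 28) = Add(Add(Mul(-11, 28), Rational(-447, 28)), 28) = Add(Add(-308, Rational(-447, 28)), 28) = Add(Rational(-9071, 28), 28) = Rational(-8287, 28)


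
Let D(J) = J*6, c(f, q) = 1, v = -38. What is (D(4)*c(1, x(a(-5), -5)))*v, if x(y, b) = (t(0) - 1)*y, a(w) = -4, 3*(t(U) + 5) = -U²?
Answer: -912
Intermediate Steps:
t(U) = -5 - U²/3 (t(U) = -5 + (-U²)/3 = -5 - U²/3)
x(y, b) = -6*y (x(y, b) = ((-5 - ⅓*0²) - 1)*y = ((-5 - ⅓*0) - 1)*y = ((-5 + 0) - 1)*y = (-5 - 1)*y = -6*y)
D(J) = 6*J
(D(4)*c(1, x(a(-5), -5)))*v = ((6*4)*1)*(-38) = (24*1)*(-38) = 24*(-38) = -912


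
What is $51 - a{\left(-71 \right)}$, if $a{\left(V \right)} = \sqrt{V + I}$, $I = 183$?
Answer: $51 - 4 \sqrt{7} \approx 40.417$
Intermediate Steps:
$a{\left(V \right)} = \sqrt{183 + V}$ ($a{\left(V \right)} = \sqrt{V + 183} = \sqrt{183 + V}$)
$51 - a{\left(-71 \right)} = 51 - \sqrt{183 - 71} = 51 - \sqrt{112} = 51 - 4 \sqrt{7}$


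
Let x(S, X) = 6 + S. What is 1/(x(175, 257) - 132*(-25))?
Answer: 1/3481 ≈ 0.00028727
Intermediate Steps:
1/(x(175, 257) - 132*(-25)) = 1/((6 + 175) - 132*(-25)) = 1/(181 + 3300) = 1/3481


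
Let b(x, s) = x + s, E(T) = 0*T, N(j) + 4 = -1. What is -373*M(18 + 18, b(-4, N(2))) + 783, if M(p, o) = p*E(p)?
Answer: 783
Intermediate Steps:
N(j) = -5 (N(j) = -4 - 1 = -5)
E(T) = 0
b(x, s) = s + x
M(p, o) = 0 (M(p, o) = p*0 = 0)
-373*M(18 + 18, b(-4, N(2))) + 783 = -373*0 + 783 = 0 + 783 = 783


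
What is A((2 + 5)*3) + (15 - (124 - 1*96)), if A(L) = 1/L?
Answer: -272/21 ≈ -12.952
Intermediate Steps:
A((2 + 5)*3) + (15 - (124 - 1*96)) = 1/((2 + 5)*3) + (15 - (124 - 1*96)) = 1/(7*3) + (15 - (124 - 96)) = 1/21 + (15 - 1*28) = 1/21 + (15 - 28) = 1/21 - 13 = -272/21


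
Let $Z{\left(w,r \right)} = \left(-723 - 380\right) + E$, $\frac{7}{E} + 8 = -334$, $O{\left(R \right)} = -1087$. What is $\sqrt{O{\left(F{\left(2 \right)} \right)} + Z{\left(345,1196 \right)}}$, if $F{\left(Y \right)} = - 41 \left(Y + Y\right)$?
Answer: $\frac{i \sqrt{28461506}}{114} \approx 46.798 i$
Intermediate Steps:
$F{\left(Y \right)} = - 82 Y$ ($F{\left(Y \right)} = - 41 \cdot 2 Y = - 82 Y$)
$E = - \frac{7}{342}$ ($E = \frac{7}{-8 - 334} = \frac{7}{-342} = 7 \left(- \frac{1}{342}\right) = - \frac{7}{342} \approx -0.020468$)
$Z{\left(w,r \right)} = - \frac{377233}{342}$ ($Z{\left(w,r \right)} = \left(-723 - 380\right) - \frac{7}{342} = -1103 - \frac{7}{342} = - \frac{377233}{342}$)
$\sqrt{O{\left(F{\left(2 \right)} \right)} + Z{\left(345,1196 \right)}} = \sqrt{-1087 - \frac{377233}{342}} = \sqrt{- \frac{748987}{342}} = \frac{i \sqrt{28461506}}{114}$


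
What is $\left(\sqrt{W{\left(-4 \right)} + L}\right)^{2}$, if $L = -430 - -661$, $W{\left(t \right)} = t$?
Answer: $227$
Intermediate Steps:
$L = 231$ ($L = -430 + 661 = 231$)
$\left(\sqrt{W{\left(-4 \right)} + L}\right)^{2} = \left(\sqrt{-4 + 231}\right)^{2} = \left(\sqrt{227}\right)^{2} = 227$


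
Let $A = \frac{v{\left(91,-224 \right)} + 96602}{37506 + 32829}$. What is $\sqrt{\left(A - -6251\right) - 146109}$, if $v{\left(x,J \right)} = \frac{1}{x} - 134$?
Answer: $\frac{i \sqrt{636599529348320265}}{2133495} \approx 373.97 i$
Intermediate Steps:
$v{\left(x,J \right)} = -134 + \frac{1}{x}$
$A = \frac{8778589}{6400485}$ ($A = \frac{\left(-134 + \frac{1}{91}\right) + 96602}{37506 + 32829} = \frac{\left(-134 + \frac{1}{91}\right) + 96602}{70335} = \left(- \frac{12193}{91} + 96602\right) \frac{1}{70335} = \frac{8778589}{91} \cdot \frac{1}{70335} = \frac{8778589}{6400485} \approx 1.3716$)
$\sqrt{\left(A - -6251\right) - 146109} = \sqrt{\left(\frac{8778589}{6400485} - -6251\right) - 146109} = \sqrt{\left(\frac{8778589}{6400485} + 6251\right) - 146109} = \sqrt{\frac{40018210324}{6400485} - 146109} = \sqrt{- \frac{895150252541}{6400485}} = \frac{i \sqrt{636599529348320265}}{2133495}$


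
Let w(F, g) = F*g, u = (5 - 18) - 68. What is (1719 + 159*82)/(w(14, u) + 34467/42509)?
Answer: -209101771/16056913 ≈ -13.023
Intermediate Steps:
u = -81 (u = -13 - 68 = -81)
(1719 + 159*82)/(w(14, u) + 34467/42509) = (1719 + 159*82)/(14*(-81) + 34467/42509) = (1719 + 13038)/(-1134 + 34467*(1/42509)) = 14757/(-1134 + 34467/42509) = 14757/(-48170739/42509) = 14757*(-42509/48170739) = -209101771/16056913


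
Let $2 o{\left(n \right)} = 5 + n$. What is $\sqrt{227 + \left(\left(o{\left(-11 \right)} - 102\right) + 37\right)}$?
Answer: $\sqrt{159} \approx 12.61$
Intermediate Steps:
$o{\left(n \right)} = \frac{5}{2} + \frac{n}{2}$ ($o{\left(n \right)} = \frac{5 + n}{2} = \frac{5}{2} + \frac{n}{2}$)
$\sqrt{227 + \left(\left(o{\left(-11 \right)} - 102\right) + 37\right)} = \sqrt{227 + \left(\left(\left(\frac{5}{2} + \frac{1}{2} \left(-11\right)\right) - 102\right) + 37\right)} = \sqrt{227 + \left(\left(\left(\frac{5}{2} - \frac{11}{2}\right) - 102\right) + 37\right)} = \sqrt{227 + \left(\left(-3 - 102\right) + 37\right)} = \sqrt{227 + \left(-105 + 37\right)} = \sqrt{227 - 68} = \sqrt{159}$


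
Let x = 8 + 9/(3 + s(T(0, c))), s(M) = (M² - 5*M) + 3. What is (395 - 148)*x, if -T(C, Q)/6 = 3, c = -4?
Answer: 277381/140 ≈ 1981.3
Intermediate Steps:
T(C, Q) = -18 (T(C, Q) = -6*3 = -18)
s(M) = 3 + M² - 5*M
x = 1123/140 (x = 8 + 9/(3 + (3 + (-18)² - 5*(-18))) = 8 + 9/(3 + (3 + 324 + 90)) = 8 + 9/(3 + 417) = 8 + 9/420 = 8 + (1/420)*9 = 8 + 3/140 = 1123/140 ≈ 8.0214)
(395 - 148)*x = (395 - 148)*(1123/140) = 247*(1123/140) = 277381/140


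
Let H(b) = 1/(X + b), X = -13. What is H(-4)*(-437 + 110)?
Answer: 327/17 ≈ 19.235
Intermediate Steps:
H(b) = 1/(-13 + b)
H(-4)*(-437 + 110) = (-437 + 110)/(-13 - 4) = -327/(-17) = -1/17*(-327) = 327/17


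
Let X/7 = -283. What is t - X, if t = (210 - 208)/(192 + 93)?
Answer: 564587/285 ≈ 1981.0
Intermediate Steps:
t = 2/285 ≈ 0.0070175
X = -1981 (X = 7*(-283) = -1981)
t - X = 2/285 - 1*(-1981) = 2/285 + 1981 = 564587/285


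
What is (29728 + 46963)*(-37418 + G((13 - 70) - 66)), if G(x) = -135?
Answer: -2879977123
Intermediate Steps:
(29728 + 46963)*(-37418 + G((13 - 70) - 66)) = (29728 + 46963)*(-37418 - 135) = 76691*(-37553) = -2879977123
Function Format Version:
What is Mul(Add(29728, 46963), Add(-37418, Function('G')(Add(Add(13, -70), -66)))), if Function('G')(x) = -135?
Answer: -2879977123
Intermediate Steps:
Mul(Add(29728, 46963), Add(-37418, Function('G')(Add(Add(13, -70), -66)))) = Mul(Add(29728, 46963), Add(-37418, -135)) = Mul(76691, -37553) = -2879977123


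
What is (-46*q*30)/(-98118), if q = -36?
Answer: -40/79 ≈ -0.50633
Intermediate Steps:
(-46*q*30)/(-98118) = (-46*(-36)*30)/(-98118) = (1656*30)*(-1/98118) = 49680*(-1/98118) = -40/79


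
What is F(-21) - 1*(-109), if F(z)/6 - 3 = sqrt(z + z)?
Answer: 127 + 6*I*sqrt(42) ≈ 127.0 + 38.884*I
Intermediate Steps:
F(z) = 18 + 6*sqrt(2)*sqrt(z) (F(z) = 18 + 6*sqrt(z + z) = 18 + 6*sqrt(2*z) = 18 + 6*(sqrt(2)*sqrt(z)) = 18 + 6*sqrt(2)*sqrt(z))
F(-21) - 1*(-109) = (18 + 6*sqrt(2)*sqrt(-21)) - 1*(-109) = (18 + 6*sqrt(2)*(I*sqrt(21))) + 109 = (18 + 6*I*sqrt(42)) + 109 = 127 + 6*I*sqrt(42)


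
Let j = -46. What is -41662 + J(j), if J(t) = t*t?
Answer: -39546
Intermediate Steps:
J(t) = t²
-41662 + J(j) = -41662 + (-46)² = -41662 + 2116 = -39546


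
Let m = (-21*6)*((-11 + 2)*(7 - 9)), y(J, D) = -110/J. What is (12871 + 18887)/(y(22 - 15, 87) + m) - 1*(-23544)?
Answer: 188076039/7993 ≈ 23530.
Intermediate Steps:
m = -2268 (m = -(-1134)*(-2) = -126*18 = -2268)
(12871 + 18887)/(y(22 - 15, 87) + m) - 1*(-23544) = (12871 + 18887)/(-110/(22 - 15) - 2268) - 1*(-23544) = 31758/(-110/7 - 2268) + 23544 = 31758/(-15986/7) + 23544 = 31758*(-7/15986) + 23544 = -111153/7993 + 23544 = 188076039/7993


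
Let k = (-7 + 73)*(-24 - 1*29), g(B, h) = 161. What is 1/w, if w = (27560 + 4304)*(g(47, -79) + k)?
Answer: -1/106330168 ≈ -9.4047e-9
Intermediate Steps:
k = -3498 (k = 66*(-24 - 29) = 66*(-53) = -3498)
w = -106330168 (w = (27560 + 4304)*(161 - 3498) = 31864*(-3337) = -106330168)
1/w = 1/(-106330168) = -1/106330168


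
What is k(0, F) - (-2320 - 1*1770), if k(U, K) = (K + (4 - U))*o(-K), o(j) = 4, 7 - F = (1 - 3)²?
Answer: 4118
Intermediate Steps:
F = 3 (F = 7 - (1 - 3)² = 7 - 1*(-2)² = 7 - 1*4 = 7 - 4 = 3)
k(U, K) = 16 - 4*U + 4*K (k(U, K) = (K + (4 - U))*4 = (4 + K - U)*4 = 16 - 4*U + 4*K)
k(0, F) - (-2320 - 1*1770) = (16 - 4*0 + 4*3) - (-2320 - 1*1770) = (16 + 0 + 12) - (-2320 - 1770) = 28 - 1*(-4090) = 28 + 4090 = 4118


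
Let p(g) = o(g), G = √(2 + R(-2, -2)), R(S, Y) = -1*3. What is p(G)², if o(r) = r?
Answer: -1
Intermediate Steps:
R(S, Y) = -3
G = I (G = √(2 - 3) = √(-1) = I ≈ 1.0*I)
p(g) = g
p(G)² = I² = -1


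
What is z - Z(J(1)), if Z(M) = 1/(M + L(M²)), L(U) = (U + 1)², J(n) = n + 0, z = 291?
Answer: 1454/5 ≈ 290.80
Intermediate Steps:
J(n) = n
L(U) = (1 + U)²
Z(M) = 1/(M + (1 + M²)²)
z - Z(J(1)) = 291 - 1/(1 + (1 + 1²)²) = 291 - 1/(1 + (1 + 1)²) = 291 - 1/(1 + 2²) = 291 - 1/(1 + 4) = 291 - 1/5 = 291 - 1*⅕ = 291 - ⅕ = 1454/5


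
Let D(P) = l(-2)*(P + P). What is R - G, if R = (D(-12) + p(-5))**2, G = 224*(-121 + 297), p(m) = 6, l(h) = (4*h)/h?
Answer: -31324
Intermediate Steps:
l(h) = 4
D(P) = 8*P (D(P) = 4*(P + P) = 4*(2*P) = 8*P)
G = 39424 (G = 224*176 = 39424)
R = 8100 (R = (8*(-12) + 6)**2 = (-96 + 6)**2 = (-90)**2 = 8100)
R - G = 8100 - 1*39424 = 8100 - 39424 = -31324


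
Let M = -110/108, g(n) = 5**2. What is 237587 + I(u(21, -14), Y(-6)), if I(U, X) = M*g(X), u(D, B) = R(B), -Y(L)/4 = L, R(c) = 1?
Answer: 12828323/54 ≈ 2.3756e+5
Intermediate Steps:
Y(L) = -4*L
g(n) = 25
u(D, B) = 1
M = -55/54 (M = -110*1/108 = -55/54 ≈ -1.0185)
I(U, X) = -1375/54 (I(U, X) = -55/54*25 = -1375/54)
237587 + I(u(21, -14), Y(-6)) = 237587 - 1375/54 = 12828323/54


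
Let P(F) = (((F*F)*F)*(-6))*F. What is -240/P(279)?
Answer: 40/6059221281 ≈ 6.6015e-9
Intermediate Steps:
P(F) = -6*F⁴ (P(F) = ((F²*F)*(-6))*F = (F³*(-6))*F = (-6*F³)*F = -6*F⁴)
-240/P(279) = -240/((-6*279⁴)) = -240/((-6*6059221281)) = -240/(-36355327686) = -240*(-1/36355327686) = 40/6059221281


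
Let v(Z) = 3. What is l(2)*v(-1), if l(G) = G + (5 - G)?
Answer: 15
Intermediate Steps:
l(G) = 5
l(2)*v(-1) = 5*3 = 15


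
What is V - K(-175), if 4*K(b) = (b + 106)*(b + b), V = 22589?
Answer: 33103/2 ≈ 16552.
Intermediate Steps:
K(b) = b*(106 + b)/2 (K(b) = ((b + 106)*(b + b))/4 = ((106 + b)*(2*b))/4 = (2*b*(106 + b))/4 = b*(106 + b)/2)
V - K(-175) = 22589 - (-175)*(106 - 175)/2 = 22589 - (-175)*(-69)/2 = 22589 - 1*12075/2 = 22589 - 12075/2 = 33103/2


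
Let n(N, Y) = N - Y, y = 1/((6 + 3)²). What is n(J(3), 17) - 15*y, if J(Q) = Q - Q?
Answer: -464/27 ≈ -17.185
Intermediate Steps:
J(Q) = 0
y = 1/81 (y = 1/(9²) = 1/81 ≈ 0.012346)
n(J(3), 17) - 15*y = (0 - 1*17) - 15*1/81 = (0 - 17) - 5/27 = -17 - 5/27 = -464/27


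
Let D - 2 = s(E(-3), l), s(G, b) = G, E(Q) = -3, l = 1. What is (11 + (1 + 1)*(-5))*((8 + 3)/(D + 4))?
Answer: 11/3 ≈ 3.6667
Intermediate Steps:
D = -1 (D = 2 - 3 = -1)
(11 + (1 + 1)*(-5))*((8 + 3)/(D + 4)) = (11 + (1 + 1)*(-5))*((8 + 3)/(-1 + 4)) = (11 + 2*(-5))*(11/3) = (11 - 10)*(11*(⅓)) = 1*(11/3) = 11/3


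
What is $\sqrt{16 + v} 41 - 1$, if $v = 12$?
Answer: $-1 + 82 \sqrt{7} \approx 215.95$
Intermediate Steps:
$\sqrt{16 + v} 41 - 1 = \sqrt{16 + 12} \cdot 41 - 1 = \sqrt{28} \cdot 41 - 1 = 2 \sqrt{7} \cdot 41 - 1 = 82 \sqrt{7} - 1 = -1 + 82 \sqrt{7}$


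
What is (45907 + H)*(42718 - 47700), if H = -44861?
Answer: -5211172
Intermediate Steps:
(45907 + H)*(42718 - 47700) = (45907 - 44861)*(42718 - 47700) = 1046*(-4982) = -5211172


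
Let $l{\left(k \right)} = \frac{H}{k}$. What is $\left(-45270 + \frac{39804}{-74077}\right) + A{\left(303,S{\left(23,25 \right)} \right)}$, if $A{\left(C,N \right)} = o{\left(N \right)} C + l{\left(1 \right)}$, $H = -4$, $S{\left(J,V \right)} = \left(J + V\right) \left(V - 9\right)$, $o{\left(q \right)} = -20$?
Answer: $- \frac{3802708522}{74077} \approx -51335.0$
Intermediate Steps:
$S{\left(J,V \right)} = \left(-9 + V\right) \left(J + V\right)$ ($S{\left(J,V \right)} = \left(J + V\right) \left(-9 + V\right) = \left(-9 + V\right) \left(J + V\right)$)
$l{\left(k \right)} = - \frac{4}{k}$
$A{\left(C,N \right)} = -4 - 20 C$ ($A{\left(C,N \right)} = - 20 C - \frac{4}{1} = - 20 C - 4 = -4 - 20 C$)
$\left(-45270 + \frac{39804}{-74077}\right) + A{\left(303,S{\left(23,25 \right)} \right)} = \left(-45270 + \frac{39804}{-74077}\right) - 6064 = \left(-45270 + 39804 \left(- \frac{1}{74077}\right)\right) - 6064 = \left(-45270 - \frac{39804}{74077}\right) - 6064 = - \frac{3353505594}{74077} - 6064 = - \frac{3802708522}{74077}$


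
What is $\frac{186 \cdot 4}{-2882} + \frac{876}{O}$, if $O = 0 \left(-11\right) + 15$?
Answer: $\frac{418912}{7205} \approx 58.142$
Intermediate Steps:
$O = 15$ ($O = 0 + 15 = 15$)
$\frac{186 \cdot 4}{-2882} + \frac{876}{O} = \frac{186 \cdot 4}{-2882} + \frac{876}{15} = 744 \left(- \frac{1}{2882}\right) + 876 \cdot \frac{1}{15} = - \frac{372}{1441} + \frac{292}{5} = \frac{418912}{7205}$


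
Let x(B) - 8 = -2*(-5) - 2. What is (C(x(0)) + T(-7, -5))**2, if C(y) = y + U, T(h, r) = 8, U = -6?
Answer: 324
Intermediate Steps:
x(B) = 16 (x(B) = 8 + (-2*(-5) - 2) = 8 + (10 - 2) = 8 + 8 = 16)
C(y) = -6 + y (C(y) = y - 6 = -6 + y)
(C(x(0)) + T(-7, -5))**2 = ((-6 + 16) + 8)**2 = (10 + 8)**2 = 18**2 = 324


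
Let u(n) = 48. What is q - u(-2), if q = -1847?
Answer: -1895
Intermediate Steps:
q - u(-2) = -1847 - 1*48 = -1847 - 48 = -1895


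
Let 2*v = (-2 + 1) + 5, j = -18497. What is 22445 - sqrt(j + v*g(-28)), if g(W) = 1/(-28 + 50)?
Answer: 22445 - I*sqrt(2238126)/11 ≈ 22445.0 - 136.0*I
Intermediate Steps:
g(W) = 1/22
v = 2 (v = ((-2 + 1) + 5)/2 = (-1 + 5)/2 = (1/2)*4 = 2)
22445 - sqrt(j + v*g(-28)) = 22445 - sqrt(-18497 + 2*(1/22)) = 22445 - sqrt(-18497 + 1/11) = 22445 - sqrt(-203466/11) = 22445 - I*sqrt(2238126)/11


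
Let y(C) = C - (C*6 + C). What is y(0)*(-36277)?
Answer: 0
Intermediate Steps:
y(C) = -6*C (y(C) = C - (6*C + C) = C - 7*C = -6*C)
y(0)*(-36277) = -6*0*(-36277) = 0*(-36277) = 0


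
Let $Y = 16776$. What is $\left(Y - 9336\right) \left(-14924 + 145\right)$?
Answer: $-109955760$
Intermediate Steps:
$\left(Y - 9336\right) \left(-14924 + 145\right) = \left(16776 - 9336\right) \left(-14924 + 145\right) = 7440 \left(-14779\right) = -109955760$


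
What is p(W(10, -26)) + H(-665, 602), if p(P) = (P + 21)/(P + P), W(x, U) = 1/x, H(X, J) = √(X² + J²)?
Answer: 211/2 + 7*√16421 ≈ 1002.5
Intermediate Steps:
H(X, J) = √(J² + X²)
p(P) = (21 + P)/(2*P) (p(P) = (21 + P)/((2*P)) = (21 + P)*(1/(2*P)) = (21 + P)/(2*P))
p(W(10, -26)) + H(-665, 602) = (21 + 1/10)/(2*(1/10)) + √(602² + (-665)²) = (21 + ⅒)/(2*(⅒)) + √(362404 + 442225) = (½)*10*(211/10) + √804629 = 211/2 + 7*√16421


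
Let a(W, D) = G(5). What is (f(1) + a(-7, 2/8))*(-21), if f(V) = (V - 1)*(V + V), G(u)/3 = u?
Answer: -315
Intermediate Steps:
G(u) = 3*u
f(V) = 2*V*(-1 + V) (f(V) = (-1 + V)*(2*V) = 2*V*(-1 + V))
a(W, D) = 15 (a(W, D) = 3*5 = 15)
(f(1) + a(-7, 2/8))*(-21) = (2*1*(-1 + 1) + 15)*(-21) = (2*1*0 + 15)*(-21) = (0 + 15)*(-21) = 15*(-21) = -315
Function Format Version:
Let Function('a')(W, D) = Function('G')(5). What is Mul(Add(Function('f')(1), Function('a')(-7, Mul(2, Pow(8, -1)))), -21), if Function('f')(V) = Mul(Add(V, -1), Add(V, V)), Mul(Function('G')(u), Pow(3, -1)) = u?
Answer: -315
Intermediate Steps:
Function('G')(u) = Mul(3, u)
Function('f')(V) = Mul(2, V, Add(-1, V)) (Function('f')(V) = Mul(Add(-1, V), Mul(2, V)) = Mul(2, V, Add(-1, V)))
Function('a')(W, D) = 15 (Function('a')(W, D) = Mul(3, 5) = 15)
Mul(Add(Function('f')(1), Function('a')(-7, Mul(2, Pow(8, -1)))), -21) = Mul(Add(Mul(2, 1, Add(-1, 1)), 15), -21) = Mul(Add(Mul(2, 1, 0), 15), -21) = Mul(Add(0, 15), -21) = Mul(15, -21) = -315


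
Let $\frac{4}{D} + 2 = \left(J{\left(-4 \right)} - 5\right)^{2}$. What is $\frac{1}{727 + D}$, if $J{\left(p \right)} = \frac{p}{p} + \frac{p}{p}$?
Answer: $\frac{7}{5093} \approx 0.0013744$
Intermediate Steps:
$J{\left(p \right)} = 2$ ($J{\left(p \right)} = 1 + 1 = 2$)
$D = \frac{4}{7}$ ($D = \frac{4}{-2 + \left(2 - 5\right)^{2}} = \frac{4}{-2 + \left(-3\right)^{2}} = \frac{4}{-2 + 9} = \frac{4}{7} \approx 0.57143$)
$\frac{1}{727 + D} = \frac{1}{727 + \frac{4}{7}} = \frac{1}{\frac{5093}{7}} = \frac{7}{5093}$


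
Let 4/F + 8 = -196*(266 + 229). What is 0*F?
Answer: 0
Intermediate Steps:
F = -1/24257 (F = 4/(-8 - 196*(266 + 229)) = 4/(-8 - 196*495) = 4/(-8 - 97020) = 4/(-97028) = 4*(-1/97028) = -1/24257 ≈ -4.1225e-5)
0*F = 0*(-1/24257) = 0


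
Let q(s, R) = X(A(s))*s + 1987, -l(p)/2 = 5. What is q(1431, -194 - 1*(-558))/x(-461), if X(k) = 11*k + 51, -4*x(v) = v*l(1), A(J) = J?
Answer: -45200678/2305 ≈ -19610.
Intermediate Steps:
l(p) = -10 (l(p) = -2*5 = -10)
x(v) = 5*v/2 (x(v) = -v*(-10)/4 = -(-5)*v/2 = 5*v/2)
X(k) = 51 + 11*k
q(s, R) = 1987 + s*(51 + 11*s) (q(s, R) = (51 + 11*s)*s + 1987 = s*(51 + 11*s) + 1987 = 1987 + s*(51 + 11*s))
q(1431, -194 - 1*(-558))/x(-461) = (1987 + 1431*(51 + 11*1431))/(((5/2)*(-461))) = (1987 + 1431*(51 + 15741))/(-2305/2) = (1987 + 1431*15792)*(-2/2305) = (1987 + 22598352)*(-2/2305) = 22600339*(-2/2305) = -45200678/2305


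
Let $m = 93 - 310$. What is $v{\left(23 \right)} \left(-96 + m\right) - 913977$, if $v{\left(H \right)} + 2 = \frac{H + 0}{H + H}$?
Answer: $- \frac{1827015}{2} \approx -9.1351 \cdot 10^{5}$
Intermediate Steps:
$v{\left(H \right)} = - \frac{3}{2}$ ($v{\left(H \right)} = -2 + \frac{H + 0}{H + H} = -2 + \frac{H}{2 H} = -2 + H \frac{1}{2 H} = -2 + \frac{1}{2} = - \frac{3}{2}$)
$m = -217$
$v{\left(23 \right)} \left(-96 + m\right) - 913977 = - \frac{3 \left(-96 - 217\right)}{2} - 913977 = \left(- \frac{3}{2}\right) \left(-313\right) - 913977 = \frac{939}{2} - 913977 = - \frac{1827015}{2}$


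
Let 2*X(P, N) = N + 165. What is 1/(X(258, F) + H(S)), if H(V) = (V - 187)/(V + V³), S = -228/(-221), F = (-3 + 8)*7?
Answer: 22988100/291493741 ≈ 0.078863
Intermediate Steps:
F = 35 (F = 5*7 = 35)
S = 228/221 (S = -228*(-1/221) = 228/221 ≈ 1.0317)
H(V) = (-187 + V)/(V + V³)
X(P, N) = 165/2 + N/2 (X(P, N) = (N + 165)/2 = (165 + N)/2 = 165/2 + N/2)
1/(X(258, F) + H(S)) = 1/((165/2 + (½)*35) + (-187 + 228/221)/(228/221 + (228/221)³)) = 1/((165/2 + 35/2) - 41099/221/(228/221 + 11852352/10793861)) = 1/(100 - 41099/221/(22988100/10793861)) = 1/(100 + (10793861/22988100)*(-41099/221)) = 1/(100 - 2007316259/22988100) = 1/(291493741/22988100) = 22988100/291493741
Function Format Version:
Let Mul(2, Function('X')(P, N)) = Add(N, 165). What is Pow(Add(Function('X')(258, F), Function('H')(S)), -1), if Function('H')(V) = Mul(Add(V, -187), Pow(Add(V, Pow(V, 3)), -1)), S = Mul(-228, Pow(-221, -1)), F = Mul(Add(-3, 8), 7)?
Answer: Rational(22988100, 291493741) ≈ 0.078863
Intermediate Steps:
F = 35 (F = Mul(5, 7) = 35)
S = Rational(228, 221) (S = Mul(-228, Rational(-1, 221)) = Rational(228, 221) ≈ 1.0317)
Function('H')(V) = Mul(Pow(Add(V, Pow(V, 3)), -1), Add(-187, V)) (Function('H')(V) = Mul(Add(-187, V), Pow(Add(V, Pow(V, 3)), -1)) = Mul(Pow(Add(V, Pow(V, 3)), -1), Add(-187, V)))
Function('X')(P, N) = Add(Rational(165, 2), Mul(Rational(1, 2), N)) (Function('X')(P, N) = Mul(Rational(1, 2), Add(N, 165)) = Mul(Rational(1, 2), Add(165, N)) = Add(Rational(165, 2), Mul(Rational(1, 2), N)))
Pow(Add(Function('X')(258, F), Function('H')(S)), -1) = Pow(Add(Add(Rational(165, 2), Mul(Rational(1, 2), 35)), Mul(Pow(Add(Rational(228, 221), Pow(Rational(228, 221), 3)), -1), Add(-187, Rational(228, 221)))), -1) = Pow(Add(Add(Rational(165, 2), Rational(35, 2)), Mul(Pow(Add(Rational(228, 221), Rational(11852352, 10793861)), -1), Rational(-41099, 221))), -1) = Pow(Add(100, Mul(Pow(Rational(22988100, 10793861), -1), Rational(-41099, 221))), -1) = Pow(Add(100, Mul(Rational(10793861, 22988100), Rational(-41099, 221))), -1) = Pow(Add(100, Rational(-2007316259, 22988100)), -1) = Pow(Rational(291493741, 22988100), -1) = Rational(22988100, 291493741)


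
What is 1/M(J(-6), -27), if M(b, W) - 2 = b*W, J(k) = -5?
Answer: 1/137 ≈ 0.0072993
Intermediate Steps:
M(b, W) = 2 + W*b (M(b, W) = 2 + b*W = 2 + W*b)
1/M(J(-6), -27) = 1/(2 - 27*(-5)) = 1/(2 + 135) = 1/137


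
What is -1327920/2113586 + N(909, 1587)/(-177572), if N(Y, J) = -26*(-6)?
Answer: -29516391207/46914211649 ≈ -0.62916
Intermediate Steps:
N(Y, J) = 156
-1327920/2113586 + N(909, 1587)/(-177572) = -1327920/2113586 + 156/(-177572) = -1327920*1/2113586 + 156*(-1/177572) = -663960/1056793 - 39/44393 = -29516391207/46914211649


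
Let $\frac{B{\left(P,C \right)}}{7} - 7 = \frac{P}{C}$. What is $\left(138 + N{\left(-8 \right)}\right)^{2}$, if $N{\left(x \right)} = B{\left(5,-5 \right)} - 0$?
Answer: $32400$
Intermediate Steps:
$B{\left(P,C \right)} = 49 + \frac{7 P}{C}$ ($B{\left(P,C \right)} = 49 + 7 \frac{P}{C} = 49 + \frac{7 P}{C}$)
$N{\left(x \right)} = 42$ ($N{\left(x \right)} = \left(49 + 7 \cdot 5 \frac{1}{-5}\right) - 0 = \left(49 + 7 \cdot 5 \left(- \frac{1}{5}\right)\right) + 0 = \left(49 - 7\right) + 0 = 42 + 0 = 42$)
$\left(138 + N{\left(-8 \right)}\right)^{2} = \left(138 + 42\right)^{2} = 180^{2} = 32400$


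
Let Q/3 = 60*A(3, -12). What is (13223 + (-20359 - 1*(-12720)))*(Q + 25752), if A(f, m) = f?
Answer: 146814528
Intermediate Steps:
Q = 540 (Q = 3*(60*3) = 3*180 = 540)
(13223 + (-20359 - 1*(-12720)))*(Q + 25752) = (13223 + (-20359 - 1*(-12720)))*(540 + 25752) = (13223 + (-20359 + 12720))*26292 = (13223 - 7639)*26292 = 5584*26292 = 146814528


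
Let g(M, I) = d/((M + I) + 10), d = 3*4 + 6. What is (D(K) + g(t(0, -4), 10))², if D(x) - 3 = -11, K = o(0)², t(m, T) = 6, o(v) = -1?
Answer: 9025/169 ≈ 53.402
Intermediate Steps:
d = 18 (d = 12 + 6 = 18)
g(M, I) = 18/(10 + I + M) (g(M, I) = 18/((M + I) + 10) = 18/((I + M) + 10) = 18/(10 + I + M))
K = 1 (K = (-1)² = 1)
D(x) = -8 (D(x) = 3 - 11 = -8)
(D(K) + g(t(0, -4), 10))² = (-8 + 18/(10 + 10 + 6))² = (-8 + 18/26)² = (-8 + 18*(1/26))² = (-8 + 9/13)² = (-95/13)² = 9025/169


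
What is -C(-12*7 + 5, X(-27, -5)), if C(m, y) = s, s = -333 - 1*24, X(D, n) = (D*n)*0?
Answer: 357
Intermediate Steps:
X(D, n) = 0
s = -357 (s = -333 - 24 = -357)
C(m, y) = -357
-C(-12*7 + 5, X(-27, -5)) = -1*(-357) = 357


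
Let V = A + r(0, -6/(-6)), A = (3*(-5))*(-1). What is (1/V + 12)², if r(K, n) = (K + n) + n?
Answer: 42025/289 ≈ 145.42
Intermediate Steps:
r(K, n) = K + 2*n
A = 15 (A = -15*(-1) = 15)
V = 17 (V = 15 + (0 + 2*(-6/(-6))) = 15 + (0 + 2*(-6*(-⅙))) = 15 + (0 + 2*1) = 15 + (0 + 2) = 15 + 2 = 17)
(1/V + 12)² = (1/17 + 12)² = (205/17)² = 42025/289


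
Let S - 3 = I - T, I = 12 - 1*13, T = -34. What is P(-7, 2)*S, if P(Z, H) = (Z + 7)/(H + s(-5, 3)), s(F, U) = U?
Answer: 0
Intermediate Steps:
P(Z, H) = (7 + Z)/(3 + H) (P(Z, H) = (Z + 7)/(H + 3) = (7 + Z)/(3 + H))
I = -1 (I = 12 - 13 = -1)
S = 36 (S = 3 + (-1 - 1*(-34)) = 3 + (-1 + 34) = 3 + 33 = 36)
P(-7, 2)*S = ((7 - 7)/(3 + 2))*36 = (0/5)*36 = ((⅕)*0)*36 = 0*36 = 0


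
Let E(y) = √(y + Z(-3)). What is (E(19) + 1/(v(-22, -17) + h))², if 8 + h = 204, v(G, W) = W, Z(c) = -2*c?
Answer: 802816/32041 ≈ 25.056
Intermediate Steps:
h = 196 (h = -8 + 204 = 196)
E(y) = √(6 + y) (E(y) = √(y - 2*(-3)) = √(y + 6) = √(6 + y))
(E(19) + 1/(v(-22, -17) + h))² = (√(6 + 19) + 1/(-17 + 196))² = (√25 + 1/179)² = (5 + 1/179)² = (896/179)² = 802816/32041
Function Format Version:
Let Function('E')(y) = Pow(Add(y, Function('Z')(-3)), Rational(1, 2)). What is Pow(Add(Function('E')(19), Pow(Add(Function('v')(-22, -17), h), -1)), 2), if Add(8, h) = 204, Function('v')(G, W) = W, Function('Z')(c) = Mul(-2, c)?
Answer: Rational(802816, 32041) ≈ 25.056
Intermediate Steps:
h = 196 (h = Add(-8, 204) = 196)
Function('E')(y) = Pow(Add(6, y), Rational(1, 2)) (Function('E')(y) = Pow(Add(y, Mul(-2, -3)), Rational(1, 2)) = Pow(Add(y, 6), Rational(1, 2)) = Pow(Add(6, y), Rational(1, 2)))
Pow(Add(Function('E')(19), Pow(Add(Function('v')(-22, -17), h), -1)), 2) = Pow(Add(Pow(Add(6, 19), Rational(1, 2)), Pow(Add(-17, 196), -1)), 2) = Pow(Add(Pow(25, Rational(1, 2)), Pow(179, -1)), 2) = Pow(Add(5, Rational(1, 179)), 2) = Pow(Rational(896, 179), 2) = Rational(802816, 32041)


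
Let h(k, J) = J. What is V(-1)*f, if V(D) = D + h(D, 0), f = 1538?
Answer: -1538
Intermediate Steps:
V(D) = D (V(D) = D + 0 = D)
V(-1)*f = -1*1538 = -1538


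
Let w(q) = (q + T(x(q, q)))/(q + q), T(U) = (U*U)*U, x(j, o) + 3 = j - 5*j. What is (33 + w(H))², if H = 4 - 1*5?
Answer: 1089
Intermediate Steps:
x(j, o) = -3 - 4*j (x(j, o) = -3 + (j - 5*j) = -3 - 4*j)
T(U) = U³ (T(U) = U²*U = U³)
H = -1 (H = 4 - 5 = -1)
w(q) = (q + (-3 - 4*q)³)/(2*q) (w(q) = (q + (-3 - 4*q)³)/(q + q) = (q + (-3 - 4*q)³)/((2*q)) = (q + (-3 - 4*q)³)*(1/(2*q)) = (q + (-3 - 4*q)³)/(2*q))
(33 + w(H))² = (33 + (½)*(-1 - (3 + 4*(-1))³)/(-1))² = (33 + (½)*(-1)*(-1 - (3 - 4)³))² = (33 + (½)*(-1)*(-1 - 1*(-1)³))² = (33 + (½)*(-1)*(-1 - 1*(-1)))² = (33 + (½)*(-1)*(-1 + 1))² = (33 + (½)*(-1)*0)² = (33 + 0)² = 33² = 1089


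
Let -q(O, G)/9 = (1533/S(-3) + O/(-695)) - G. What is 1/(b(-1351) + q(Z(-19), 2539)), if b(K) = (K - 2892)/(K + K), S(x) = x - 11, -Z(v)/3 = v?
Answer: 938945/22383329998 ≈ 4.1948e-5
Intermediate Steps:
Z(v) = -3*v
S(x) = -11 + x
b(K) = (-2892 + K)/(2*K) (b(K) = (-2892 + K)/((2*K)) = (-2892 + K)*(1/(2*K)) = (-2892 + K)/(2*K))
q(O, G) = 1971/2 + 9*G + 9*O/695 (q(O, G) = -9*((1533/(-11 - 3) + O/(-695)) - G) = -9*((1533/(-14) + O*(-1/695)) - G) = -9*((1533*(-1/14) - O/695) - G) = -9*((-219/2 - O/695) - G) = -9*(-219/2 - G - O/695) = 1971/2 + 9*G + 9*O/695)
1/(b(-1351) + q(Z(-19), 2539)) = 1/((½)*(-2892 - 1351)/(-1351) + (1971/2 + 9*2539 + 9*(-3*(-19))/695)) = 1/((½)*(-1/1351)*(-4243) + (1971/2 + 22851 + (9/695)*57)) = 1/(4243/2702 + (1971/2 + 22851 + 513/695)) = 1/(4243/2702 + 33133761/1390) = 1/(22383329998/938945) = 938945/22383329998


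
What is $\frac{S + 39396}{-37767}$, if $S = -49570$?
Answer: $\frac{10174}{37767} \approx 0.26939$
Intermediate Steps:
$\frac{S + 39396}{-37767} = \frac{-49570 + 39396}{-37767} = \left(-10174\right) \left(- \frac{1}{37767}\right) = \frac{10174}{37767}$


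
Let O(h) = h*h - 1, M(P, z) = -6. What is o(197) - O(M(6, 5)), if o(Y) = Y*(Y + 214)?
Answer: 80932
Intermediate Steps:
O(h) = -1 + h² (O(h) = h² - 1 = -1 + h²)
o(Y) = Y*(214 + Y)
o(197) - O(M(6, 5)) = 197*(214 + 197) - (-1 + (-6)²) = 197*411 - (-1 + 36) = 80967 - 1*35 = 80967 - 35 = 80932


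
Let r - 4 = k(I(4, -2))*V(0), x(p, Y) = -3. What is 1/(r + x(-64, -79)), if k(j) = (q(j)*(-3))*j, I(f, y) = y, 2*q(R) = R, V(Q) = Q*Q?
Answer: 1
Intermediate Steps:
V(Q) = Q²
q(R) = R/2
k(j) = -3*j²/2 (k(j) = ((j/2)*(-3))*j = (-3*j/2)*j = -3*j²/2)
r = 4 (r = 4 - 3/2*(-2)²*0² = 4 - 3/2*4*0 = 4 - 6*0 = 4 + 0 = 4)
1/(r + x(-64, -79)) = 1/(4 - 3) = 1/1 = 1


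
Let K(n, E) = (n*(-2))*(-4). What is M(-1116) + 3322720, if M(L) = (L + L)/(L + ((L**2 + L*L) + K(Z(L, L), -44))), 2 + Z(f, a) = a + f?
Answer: 2053377827762/617981 ≈ 3.3227e+6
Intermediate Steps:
Z(f, a) = -2 + a + f (Z(f, a) = -2 + (a + f) = -2 + a + f)
K(n, E) = 8*n (K(n, E) = -2*n*(-4) = 8*n)
M(L) = 2*L/(-16 + 2*L**2 + 17*L) (M(L) = (L + L)/(L + ((L**2 + L*L) + 8*(-2 + L + L))) = (2*L)/(L + ((L**2 + L**2) + 8*(-2 + 2*L))) = (2*L)/(L + (2*L**2 + (-16 + 16*L))) = (2*L)/(L + (-16 + 2*L**2 + 16*L)) = (2*L)/(-16 + 2*L**2 + 17*L) = 2*L/(-16 + 2*L**2 + 17*L))
M(-1116) + 3322720 = 2*(-1116)/(-16 + 2*(-1116)**2 + 17*(-1116)) + 3322720 = 2*(-1116)/(-16 + 2*1245456 - 18972) + 3322720 = 2*(-1116)/(-16 + 2490912 - 18972) + 3322720 = 2*(-1116)/2471924 + 3322720 = 2*(-1116)*(1/2471924) + 3322720 = -558/617981 + 3322720 = 2053377827762/617981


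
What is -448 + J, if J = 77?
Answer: -371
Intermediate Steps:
-448 + J = -448 + 77 = -371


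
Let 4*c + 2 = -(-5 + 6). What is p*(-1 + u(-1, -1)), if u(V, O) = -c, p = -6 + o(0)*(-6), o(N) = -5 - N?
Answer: -6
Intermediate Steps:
c = -¾ (c = -½ + (-(-5 + 6))/4 = -½ + (-1*1)/4 = -½ + (¼)*(-1) = -½ - ¼ = -¾ ≈ -0.75000)
p = 24 (p = -6 + (-5 - 1*0)*(-6) = -6 + (-5 + 0)*(-6) = -6 - 5*(-6) = -6 + 30 = 24)
u(V, O) = ¾ (u(V, O) = -1*(-¾) = ¾)
p*(-1 + u(-1, -1)) = 24*(-1 + ¾) = 24*(-¼) = -6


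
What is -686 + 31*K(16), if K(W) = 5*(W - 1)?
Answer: 1639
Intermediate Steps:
K(W) = -5 + 5*W (K(W) = 5*(-1 + W) = -5 + 5*W)
-686 + 31*K(16) = -686 + 31*(-5 + 5*16) = -686 + 31*(-5 + 80) = -686 + 31*75 = -686 + 2325 = 1639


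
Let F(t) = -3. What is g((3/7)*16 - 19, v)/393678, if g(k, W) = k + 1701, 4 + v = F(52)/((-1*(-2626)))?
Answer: 5911/1377873 ≈ 0.0042899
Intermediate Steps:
v = -10507/2626 (v = -4 - 3/((-1*(-2626))) = -4 - 3/2626 = -10507/2626 ≈ -4.0011)
g(k, W) = 1701 + k
g((3/7)*16 - 19, v)/393678 = (1701 + ((3/7)*16 - 19))/393678 = (1701 + ((3*(1/7))*16 - 19))*(1/393678) = (1701 + ((3/7)*16 - 19))*(1/393678) = (1701 + (48/7 - 19))*(1/393678) = (1701 - 85/7)*(1/393678) = (11822/7)*(1/393678) = 5911/1377873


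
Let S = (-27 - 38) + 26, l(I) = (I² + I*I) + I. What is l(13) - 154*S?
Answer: 6357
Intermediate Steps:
l(I) = I + 2*I² (l(I) = (I² + I²) + I = 2*I² + I = I + 2*I²)
S = -39 (S = -65 + 26 = -39)
l(13) - 154*S = 13*(1 + 2*13) - 154*(-39) = 13*(1 + 26) + 6006 = 13*27 + 6006 = 351 + 6006 = 6357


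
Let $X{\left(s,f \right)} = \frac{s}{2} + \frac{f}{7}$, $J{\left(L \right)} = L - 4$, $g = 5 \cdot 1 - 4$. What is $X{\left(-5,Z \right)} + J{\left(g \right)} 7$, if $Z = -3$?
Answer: $- \frac{335}{14} \approx -23.929$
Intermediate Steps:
$g = 1$ ($g = 5 - 4 = 1$)
$J{\left(L \right)} = -4 + L$ ($J{\left(L \right)} = L - 4 = -4 + L$)
$X{\left(s,f \right)} = \frac{s}{2} + \frac{f}{7}$ ($X{\left(s,f \right)} = s \frac{1}{2} + f \frac{1}{7} = \frac{s}{2} + \frac{f}{7}$)
$X{\left(-5,Z \right)} + J{\left(g \right)} 7 = \left(\frac{1}{2} \left(-5\right) + \frac{1}{7} \left(-3\right)\right) + \left(-4 + 1\right) 7 = \left(- \frac{5}{2} - \frac{3}{7}\right) - 21 = - \frac{41}{14} - 21 = - \frac{335}{14}$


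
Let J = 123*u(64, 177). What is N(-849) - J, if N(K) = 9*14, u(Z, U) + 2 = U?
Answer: -21399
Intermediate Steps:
u(Z, U) = -2 + U
N(K) = 126
J = 21525 (J = 123*(-2 + 177) = 123*175 = 21525)
N(-849) - J = 126 - 1*21525 = 126 - 21525 = -21399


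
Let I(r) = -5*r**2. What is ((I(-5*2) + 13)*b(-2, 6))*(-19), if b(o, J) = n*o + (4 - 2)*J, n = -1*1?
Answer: 129542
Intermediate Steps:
n = -1
b(o, J) = -o + 2*J (b(o, J) = -o + (4 - 2)*J = -o + 2*J)
((I(-5*2) + 13)*b(-2, 6))*(-19) = ((-5*(-5*2)**2 + 13)*(-1*(-2) + 2*6))*(-19) = ((-5*(-10)**2 + 13)*(2 + 12))*(-19) = ((-5*100 + 13)*14)*(-19) = ((-500 + 13)*14)*(-19) = -487*14*(-19) = -6818*(-19) = 129542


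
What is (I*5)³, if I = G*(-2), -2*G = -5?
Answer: -15625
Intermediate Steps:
G = 5/2 (G = -½*(-5) = 5/2 ≈ 2.5000)
I = -5 (I = (5/2)*(-2) = -5)
(I*5)³ = (-5*5)³ = (-25)³ = -15625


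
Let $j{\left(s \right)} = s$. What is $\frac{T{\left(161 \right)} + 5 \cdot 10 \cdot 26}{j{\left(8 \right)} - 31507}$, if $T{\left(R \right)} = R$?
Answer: $- \frac{1461}{31499} \approx -0.046382$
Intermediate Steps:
$\frac{T{\left(161 \right)} + 5 \cdot 10 \cdot 26}{j{\left(8 \right)} - 31507} = \frac{161 + 5 \cdot 10 \cdot 26}{8 - 31507} = \frac{161 + 50 \cdot 26}{-31499} = \left(161 + 1300\right) \left(- \frac{1}{31499}\right) = 1461 \left(- \frac{1}{31499}\right) = - \frac{1461}{31499}$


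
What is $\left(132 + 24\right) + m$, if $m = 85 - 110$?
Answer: $131$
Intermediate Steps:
$m = -25$
$\left(132 + 24\right) + m = \left(132 + 24\right) - 25 = 156 - 25 = 131$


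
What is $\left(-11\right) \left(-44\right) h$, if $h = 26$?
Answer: $12584$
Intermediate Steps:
$\left(-11\right) \left(-44\right) h = \left(-11\right) \left(-44\right) 26 = 484 \cdot 26 = 12584$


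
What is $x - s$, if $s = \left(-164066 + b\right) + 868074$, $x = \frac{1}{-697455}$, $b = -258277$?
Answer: $- \frac{310877314606}{697455} \approx -4.4573 \cdot 10^{5}$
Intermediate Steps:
$x = - \frac{1}{697455} \approx -1.4338 \cdot 10^{-6}$
$s = 445731$ ($s = \left(-164066 - 258277\right) + 868074 = -422343 + 868074 = 445731$)
$x - s = - \frac{1}{697455} - 445731 = - \frac{310877314606}{697455}$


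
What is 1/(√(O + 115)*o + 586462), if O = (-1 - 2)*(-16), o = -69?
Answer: 586462/343936901401 + 69*√163/343936901401 ≈ 1.7077e-6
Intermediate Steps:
O = 48 (O = -3*(-16) = 48)
1/(√(O + 115)*o + 586462) = 1/(√(48 + 115)*(-69) + 586462) = 1/(√163*(-69) + 586462) = 1/(-69*√163 + 586462) = 1/(586462 - 69*√163)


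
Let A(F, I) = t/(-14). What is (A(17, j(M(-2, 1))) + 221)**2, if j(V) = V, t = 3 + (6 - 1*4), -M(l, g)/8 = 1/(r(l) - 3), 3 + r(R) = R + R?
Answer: 9541921/196 ≈ 48683.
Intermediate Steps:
r(R) = -3 + 2*R (r(R) = -3 + (R + R) = -3 + 2*R)
M(l, g) = -8/(-6 + 2*l) (M(l, g) = -8/((-3 + 2*l) - 3) = -8/(-6 + 2*l))
t = 5 (t = 3 + (6 - 4) = 3 + 2 = 5)
A(F, I) = -5/14 (A(F, I) = 5/(-14) = 5*(-1/14) = -5/14)
(A(17, j(M(-2, 1))) + 221)**2 = (-5/14 + 221)**2 = (3089/14)**2 = 9541921/196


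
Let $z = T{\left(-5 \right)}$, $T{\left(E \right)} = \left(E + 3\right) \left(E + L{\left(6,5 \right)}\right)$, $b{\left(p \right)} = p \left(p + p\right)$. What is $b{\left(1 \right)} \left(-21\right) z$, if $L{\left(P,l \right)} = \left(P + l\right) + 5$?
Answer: $924$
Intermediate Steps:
$b{\left(p \right)} = 2 p^{2}$ ($b{\left(p \right)} = p 2 p = 2 p^{2}$)
$L{\left(P,l \right)} = 5 + P + l$
$T{\left(E \right)} = \left(3 + E\right) \left(16 + E\right)$ ($T{\left(E \right)} = \left(E + 3\right) \left(E + \left(5 + 6 + 5\right)\right) = \left(3 + E\right) \left(E + 16\right) = \left(3 + E\right) \left(16 + E\right)$)
$z = -22$ ($z = 48 + \left(-5\right)^{2} + 19 \left(-5\right) = 48 + 25 - 95 = -22$)
$b{\left(1 \right)} \left(-21\right) z = 2 \cdot 1^{2} \left(-21\right) \left(-22\right) = 2 \cdot 1 \left(-21\right) \left(-22\right) = 2 \left(-21\right) \left(-22\right) = \left(-42\right) \left(-22\right) = 924$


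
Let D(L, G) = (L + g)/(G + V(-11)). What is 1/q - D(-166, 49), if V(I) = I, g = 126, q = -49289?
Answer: 985761/936491 ≈ 1.0526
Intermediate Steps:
D(L, G) = (126 + L)/(-11 + G) (D(L, G) = (L + 126)/(G - 11) = (126 + L)/(-11 + G))
1/q - D(-166, 49) = 1/(-49289) - (126 - 166)/(-11 + 49) = -1/49289 - (-40)/38 = -1/49289 - 1*(-20/19) = -1/49289 + 20/19 = 985761/936491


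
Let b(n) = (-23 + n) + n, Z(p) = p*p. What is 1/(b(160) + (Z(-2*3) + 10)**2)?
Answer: 1/2413 ≈ 0.00041442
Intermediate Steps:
Z(p) = p**2
b(n) = -23 + 2*n
1/(b(160) + (Z(-2*3) + 10)**2) = 1/((-23 + 2*160) + ((-2*3)**2 + 10)**2) = 1/((-23 + 320) + ((-6)**2 + 10)**2) = 1/(297 + (36 + 10)**2) = 1/(297 + 46**2) = 1/(297 + 2116) = 1/2413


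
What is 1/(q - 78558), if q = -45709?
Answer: -1/124267 ≈ -8.0472e-6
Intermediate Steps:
1/(q - 78558) = 1/(-45709 - 78558) = 1/(-124267) = -1/124267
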